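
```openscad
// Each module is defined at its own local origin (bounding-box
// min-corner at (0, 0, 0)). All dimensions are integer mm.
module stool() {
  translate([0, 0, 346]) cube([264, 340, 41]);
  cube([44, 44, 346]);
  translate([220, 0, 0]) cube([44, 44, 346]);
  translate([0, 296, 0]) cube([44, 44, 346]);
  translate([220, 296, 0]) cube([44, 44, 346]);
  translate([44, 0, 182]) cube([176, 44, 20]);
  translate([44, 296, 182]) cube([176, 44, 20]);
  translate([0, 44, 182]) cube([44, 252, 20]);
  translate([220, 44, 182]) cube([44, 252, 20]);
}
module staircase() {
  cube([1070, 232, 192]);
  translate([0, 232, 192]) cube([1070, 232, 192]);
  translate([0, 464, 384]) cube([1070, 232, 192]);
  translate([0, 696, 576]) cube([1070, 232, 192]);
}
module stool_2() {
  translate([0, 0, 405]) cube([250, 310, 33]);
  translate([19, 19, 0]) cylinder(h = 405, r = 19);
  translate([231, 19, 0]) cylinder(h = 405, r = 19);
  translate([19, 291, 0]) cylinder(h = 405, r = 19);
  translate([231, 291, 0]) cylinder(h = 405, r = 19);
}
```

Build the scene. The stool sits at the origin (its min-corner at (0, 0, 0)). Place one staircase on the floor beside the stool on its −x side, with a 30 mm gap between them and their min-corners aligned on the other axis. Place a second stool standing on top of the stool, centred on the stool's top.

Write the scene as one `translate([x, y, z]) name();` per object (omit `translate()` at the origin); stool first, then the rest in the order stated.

stool();
translate([-1100, 0, 0]) staircase();
translate([7, 15, 387]) stool_2();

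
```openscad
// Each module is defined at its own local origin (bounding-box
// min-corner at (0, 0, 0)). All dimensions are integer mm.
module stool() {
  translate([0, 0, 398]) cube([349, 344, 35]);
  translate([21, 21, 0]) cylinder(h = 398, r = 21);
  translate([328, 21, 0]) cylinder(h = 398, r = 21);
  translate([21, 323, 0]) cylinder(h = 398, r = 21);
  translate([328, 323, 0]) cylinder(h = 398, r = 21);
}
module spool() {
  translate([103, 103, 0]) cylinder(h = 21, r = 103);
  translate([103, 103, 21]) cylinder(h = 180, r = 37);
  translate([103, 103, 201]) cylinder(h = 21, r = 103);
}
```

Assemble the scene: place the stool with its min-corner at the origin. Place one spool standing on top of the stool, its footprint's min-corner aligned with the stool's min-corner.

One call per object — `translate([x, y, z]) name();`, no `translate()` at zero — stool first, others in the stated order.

stool();
translate([0, 0, 433]) spool();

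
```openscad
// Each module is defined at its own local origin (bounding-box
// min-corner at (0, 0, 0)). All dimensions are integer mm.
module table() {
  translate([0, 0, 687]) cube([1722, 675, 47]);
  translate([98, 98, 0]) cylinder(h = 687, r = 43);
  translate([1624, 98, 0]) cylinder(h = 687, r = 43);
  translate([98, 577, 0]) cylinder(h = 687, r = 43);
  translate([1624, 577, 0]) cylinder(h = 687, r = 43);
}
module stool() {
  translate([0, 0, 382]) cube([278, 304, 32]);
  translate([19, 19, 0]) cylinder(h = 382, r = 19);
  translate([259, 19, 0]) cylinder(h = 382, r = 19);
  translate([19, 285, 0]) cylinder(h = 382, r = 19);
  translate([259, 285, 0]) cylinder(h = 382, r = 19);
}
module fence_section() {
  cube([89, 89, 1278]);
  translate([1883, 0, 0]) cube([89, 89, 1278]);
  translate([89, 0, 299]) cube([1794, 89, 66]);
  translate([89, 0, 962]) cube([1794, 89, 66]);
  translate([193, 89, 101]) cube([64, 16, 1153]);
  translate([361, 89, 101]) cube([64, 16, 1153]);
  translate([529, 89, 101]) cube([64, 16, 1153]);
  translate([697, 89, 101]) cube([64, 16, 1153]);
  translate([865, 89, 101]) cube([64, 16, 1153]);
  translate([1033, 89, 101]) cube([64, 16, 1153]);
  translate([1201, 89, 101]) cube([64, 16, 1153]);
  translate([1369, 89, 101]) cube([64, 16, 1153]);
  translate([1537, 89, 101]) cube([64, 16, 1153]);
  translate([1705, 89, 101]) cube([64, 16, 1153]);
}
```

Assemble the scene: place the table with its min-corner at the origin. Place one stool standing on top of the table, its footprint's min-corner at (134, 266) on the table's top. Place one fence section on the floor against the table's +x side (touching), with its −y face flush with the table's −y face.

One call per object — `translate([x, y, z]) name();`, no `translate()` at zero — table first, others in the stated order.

table();
translate([134, 266, 734]) stool();
translate([1722, 0, 0]) fence_section();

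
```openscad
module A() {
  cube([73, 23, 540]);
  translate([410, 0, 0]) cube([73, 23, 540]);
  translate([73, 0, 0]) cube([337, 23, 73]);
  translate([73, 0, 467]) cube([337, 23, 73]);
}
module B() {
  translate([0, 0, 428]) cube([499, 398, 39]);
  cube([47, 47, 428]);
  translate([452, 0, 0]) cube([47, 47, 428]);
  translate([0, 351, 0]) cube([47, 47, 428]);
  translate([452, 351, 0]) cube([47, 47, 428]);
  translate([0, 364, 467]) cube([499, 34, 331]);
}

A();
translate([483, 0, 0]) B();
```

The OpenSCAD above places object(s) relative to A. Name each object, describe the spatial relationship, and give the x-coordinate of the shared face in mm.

The picture frame's +x face and the chair's −x face are both at x = 483 mm.

A is a picture frame. B is a chair. The chair is against the picture frame's +x side, with their −y faces flush. The x-coordinate of the shared face is 483 mm.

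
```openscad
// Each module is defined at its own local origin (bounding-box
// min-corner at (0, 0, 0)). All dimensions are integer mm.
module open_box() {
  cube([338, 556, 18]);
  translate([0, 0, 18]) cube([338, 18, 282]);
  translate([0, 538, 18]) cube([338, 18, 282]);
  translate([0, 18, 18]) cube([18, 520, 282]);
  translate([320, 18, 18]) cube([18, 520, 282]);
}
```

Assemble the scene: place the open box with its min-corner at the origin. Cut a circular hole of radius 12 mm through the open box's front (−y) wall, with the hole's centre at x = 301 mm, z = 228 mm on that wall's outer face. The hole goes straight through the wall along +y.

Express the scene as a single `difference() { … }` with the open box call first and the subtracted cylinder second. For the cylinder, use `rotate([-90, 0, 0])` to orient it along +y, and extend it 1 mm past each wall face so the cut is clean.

difference() {
  open_box();
  translate([301, -1, 228]) rotate([-90, 0, 0]) cylinder(h = 20, r = 12);
}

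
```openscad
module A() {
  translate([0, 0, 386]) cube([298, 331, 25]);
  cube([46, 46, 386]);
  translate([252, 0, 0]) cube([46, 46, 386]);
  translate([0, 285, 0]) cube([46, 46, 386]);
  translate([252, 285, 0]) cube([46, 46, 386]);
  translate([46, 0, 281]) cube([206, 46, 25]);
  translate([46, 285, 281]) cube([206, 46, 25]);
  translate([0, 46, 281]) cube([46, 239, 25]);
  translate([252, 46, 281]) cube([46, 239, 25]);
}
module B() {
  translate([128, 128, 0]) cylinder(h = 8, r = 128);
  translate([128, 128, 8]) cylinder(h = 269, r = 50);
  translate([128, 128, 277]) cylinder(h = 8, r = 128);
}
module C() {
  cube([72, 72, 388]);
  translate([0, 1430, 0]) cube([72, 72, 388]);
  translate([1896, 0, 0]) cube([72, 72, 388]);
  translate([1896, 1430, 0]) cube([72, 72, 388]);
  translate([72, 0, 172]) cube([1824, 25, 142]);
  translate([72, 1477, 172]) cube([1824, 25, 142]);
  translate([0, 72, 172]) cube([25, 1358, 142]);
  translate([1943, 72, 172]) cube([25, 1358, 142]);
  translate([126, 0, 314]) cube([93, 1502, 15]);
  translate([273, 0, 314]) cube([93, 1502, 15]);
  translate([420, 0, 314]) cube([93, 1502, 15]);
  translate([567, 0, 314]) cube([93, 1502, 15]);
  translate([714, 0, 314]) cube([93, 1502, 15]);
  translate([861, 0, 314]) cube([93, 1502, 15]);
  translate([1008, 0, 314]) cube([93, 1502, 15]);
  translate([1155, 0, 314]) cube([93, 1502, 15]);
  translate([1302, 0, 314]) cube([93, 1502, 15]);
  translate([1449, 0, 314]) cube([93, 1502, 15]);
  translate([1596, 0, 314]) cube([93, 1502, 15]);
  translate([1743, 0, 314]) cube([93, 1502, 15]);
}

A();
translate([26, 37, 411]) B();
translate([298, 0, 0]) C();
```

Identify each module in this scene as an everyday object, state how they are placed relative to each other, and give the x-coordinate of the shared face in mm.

The stool's +x face and the bed frame's −x face are both at x = 298 mm.

A is a stool. B is a spool. C is a bed frame. The spool is on top of the stool. The bed frame is against the stool's +x side, with their −y faces flush. The x-coordinate of the shared face is 298 mm.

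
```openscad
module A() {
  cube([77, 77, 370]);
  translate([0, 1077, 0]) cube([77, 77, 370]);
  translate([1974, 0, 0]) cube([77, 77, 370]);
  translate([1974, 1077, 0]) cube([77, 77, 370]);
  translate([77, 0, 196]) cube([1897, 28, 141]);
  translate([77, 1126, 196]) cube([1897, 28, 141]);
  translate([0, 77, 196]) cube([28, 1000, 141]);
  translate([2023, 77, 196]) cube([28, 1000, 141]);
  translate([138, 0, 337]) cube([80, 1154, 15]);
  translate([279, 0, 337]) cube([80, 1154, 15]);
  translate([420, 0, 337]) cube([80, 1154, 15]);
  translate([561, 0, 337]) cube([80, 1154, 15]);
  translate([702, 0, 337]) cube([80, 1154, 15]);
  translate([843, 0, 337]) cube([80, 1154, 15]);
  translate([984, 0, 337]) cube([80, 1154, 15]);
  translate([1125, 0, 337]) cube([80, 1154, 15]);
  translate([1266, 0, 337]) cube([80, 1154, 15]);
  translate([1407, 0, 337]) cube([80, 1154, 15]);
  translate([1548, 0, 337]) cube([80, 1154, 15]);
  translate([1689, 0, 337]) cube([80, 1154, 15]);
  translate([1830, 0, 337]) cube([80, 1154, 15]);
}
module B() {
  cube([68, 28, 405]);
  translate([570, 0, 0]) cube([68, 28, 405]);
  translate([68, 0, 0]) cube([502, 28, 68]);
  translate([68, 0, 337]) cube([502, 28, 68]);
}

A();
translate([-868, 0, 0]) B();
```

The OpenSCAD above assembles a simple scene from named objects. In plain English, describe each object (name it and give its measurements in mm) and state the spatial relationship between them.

A is a bed frame 2051 mm long (x) by 1154 mm wide (y). Four 77×77 mm corner posts, 370 mm tall, at the corners of the footprint. Four rails of 28 mm thickness and 141 mm height run between adjacent posts with their undersides at z = 196 mm, their outer faces flush with the outside of the frame (the two x-running rails run between the posts' inner faces; the two y-running rails run between the posts' inner faces). 13 slats, each 80 mm wide (x) and 15 mm thick, lie across the top of the two x-running rails, running the full 1154 mm width of the frame in y; the slats are evenly spaced along x between the inner faces of the end posts with equal gaps (rounded down to the nearest mm) at the −x end and between each pair — any rounding remainder accumulates at the +x end.

B is a rectangular picture frame lying in the x–z plane (depth along y). The opening is 502 mm wide (x) by 269 mm tall (z), surrounded by a border 68 mm wide on all four sides. The frame is 28 mm deep and is made of two full-height vertical stiles with two horizontal rails fitted between them.

The picture frame is on the floor beside the bed frame on its −x side.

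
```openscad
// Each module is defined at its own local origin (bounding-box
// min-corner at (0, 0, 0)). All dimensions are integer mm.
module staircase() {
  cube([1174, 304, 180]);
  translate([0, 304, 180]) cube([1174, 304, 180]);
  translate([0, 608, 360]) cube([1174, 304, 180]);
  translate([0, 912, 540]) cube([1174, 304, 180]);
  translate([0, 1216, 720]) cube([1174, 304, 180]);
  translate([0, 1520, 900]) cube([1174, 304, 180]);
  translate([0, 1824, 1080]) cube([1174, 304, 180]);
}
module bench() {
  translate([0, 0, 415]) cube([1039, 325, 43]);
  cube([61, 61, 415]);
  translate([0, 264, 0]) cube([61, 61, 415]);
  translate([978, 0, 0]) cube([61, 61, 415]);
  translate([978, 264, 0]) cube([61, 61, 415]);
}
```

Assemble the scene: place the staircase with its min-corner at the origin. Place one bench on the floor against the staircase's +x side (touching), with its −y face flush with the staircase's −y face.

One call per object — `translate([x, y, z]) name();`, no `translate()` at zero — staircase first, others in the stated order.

staircase();
translate([1174, 0, 0]) bench();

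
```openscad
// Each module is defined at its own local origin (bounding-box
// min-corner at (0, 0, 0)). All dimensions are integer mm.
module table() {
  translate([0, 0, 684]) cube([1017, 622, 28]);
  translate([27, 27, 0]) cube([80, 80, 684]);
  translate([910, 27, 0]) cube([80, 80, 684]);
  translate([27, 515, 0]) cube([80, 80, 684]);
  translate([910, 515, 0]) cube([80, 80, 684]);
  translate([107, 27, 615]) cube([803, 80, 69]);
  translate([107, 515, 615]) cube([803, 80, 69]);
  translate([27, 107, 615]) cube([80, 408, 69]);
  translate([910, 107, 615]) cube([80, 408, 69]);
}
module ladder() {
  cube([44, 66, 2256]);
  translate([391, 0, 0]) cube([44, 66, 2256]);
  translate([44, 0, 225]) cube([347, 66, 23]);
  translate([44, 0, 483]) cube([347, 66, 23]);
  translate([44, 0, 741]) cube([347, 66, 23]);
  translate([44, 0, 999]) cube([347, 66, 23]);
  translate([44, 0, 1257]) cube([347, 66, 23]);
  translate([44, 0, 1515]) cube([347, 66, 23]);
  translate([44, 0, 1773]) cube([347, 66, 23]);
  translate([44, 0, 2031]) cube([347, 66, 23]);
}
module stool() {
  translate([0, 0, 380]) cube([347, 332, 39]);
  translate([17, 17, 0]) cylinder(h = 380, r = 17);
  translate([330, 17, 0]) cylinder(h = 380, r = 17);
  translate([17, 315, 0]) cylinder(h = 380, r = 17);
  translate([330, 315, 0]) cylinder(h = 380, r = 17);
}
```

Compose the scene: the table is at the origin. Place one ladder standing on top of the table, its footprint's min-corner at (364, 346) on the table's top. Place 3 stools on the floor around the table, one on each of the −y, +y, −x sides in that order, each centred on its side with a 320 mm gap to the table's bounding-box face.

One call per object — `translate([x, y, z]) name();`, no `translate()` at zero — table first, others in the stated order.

table();
translate([364, 346, 712]) ladder();
translate([335, -652, 0]) stool();
translate([335, 942, 0]) stool();
translate([-667, 145, 0]) stool();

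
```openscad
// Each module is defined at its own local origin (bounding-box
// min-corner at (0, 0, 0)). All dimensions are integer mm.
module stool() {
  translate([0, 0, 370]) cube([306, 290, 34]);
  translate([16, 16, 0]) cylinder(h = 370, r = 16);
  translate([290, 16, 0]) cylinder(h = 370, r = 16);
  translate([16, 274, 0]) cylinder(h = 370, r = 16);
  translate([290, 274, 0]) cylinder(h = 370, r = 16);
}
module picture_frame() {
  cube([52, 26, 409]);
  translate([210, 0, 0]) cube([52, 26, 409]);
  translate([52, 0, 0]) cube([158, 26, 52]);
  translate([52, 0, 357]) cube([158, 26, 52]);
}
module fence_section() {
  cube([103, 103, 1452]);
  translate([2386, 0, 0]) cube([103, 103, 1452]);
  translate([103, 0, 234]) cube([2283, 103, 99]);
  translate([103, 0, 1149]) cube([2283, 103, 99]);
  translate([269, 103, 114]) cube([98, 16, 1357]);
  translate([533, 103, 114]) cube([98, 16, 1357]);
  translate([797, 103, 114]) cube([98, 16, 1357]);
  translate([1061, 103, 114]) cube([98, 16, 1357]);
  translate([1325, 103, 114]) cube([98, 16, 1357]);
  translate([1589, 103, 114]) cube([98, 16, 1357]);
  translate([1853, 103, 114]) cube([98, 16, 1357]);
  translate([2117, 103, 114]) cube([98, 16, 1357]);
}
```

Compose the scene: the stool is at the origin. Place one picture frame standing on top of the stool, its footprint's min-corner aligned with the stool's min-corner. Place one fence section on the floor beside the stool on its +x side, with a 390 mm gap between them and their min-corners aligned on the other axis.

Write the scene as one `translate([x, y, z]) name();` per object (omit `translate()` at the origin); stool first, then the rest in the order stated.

stool();
translate([0, 0, 404]) picture_frame();
translate([696, 0, 0]) fence_section();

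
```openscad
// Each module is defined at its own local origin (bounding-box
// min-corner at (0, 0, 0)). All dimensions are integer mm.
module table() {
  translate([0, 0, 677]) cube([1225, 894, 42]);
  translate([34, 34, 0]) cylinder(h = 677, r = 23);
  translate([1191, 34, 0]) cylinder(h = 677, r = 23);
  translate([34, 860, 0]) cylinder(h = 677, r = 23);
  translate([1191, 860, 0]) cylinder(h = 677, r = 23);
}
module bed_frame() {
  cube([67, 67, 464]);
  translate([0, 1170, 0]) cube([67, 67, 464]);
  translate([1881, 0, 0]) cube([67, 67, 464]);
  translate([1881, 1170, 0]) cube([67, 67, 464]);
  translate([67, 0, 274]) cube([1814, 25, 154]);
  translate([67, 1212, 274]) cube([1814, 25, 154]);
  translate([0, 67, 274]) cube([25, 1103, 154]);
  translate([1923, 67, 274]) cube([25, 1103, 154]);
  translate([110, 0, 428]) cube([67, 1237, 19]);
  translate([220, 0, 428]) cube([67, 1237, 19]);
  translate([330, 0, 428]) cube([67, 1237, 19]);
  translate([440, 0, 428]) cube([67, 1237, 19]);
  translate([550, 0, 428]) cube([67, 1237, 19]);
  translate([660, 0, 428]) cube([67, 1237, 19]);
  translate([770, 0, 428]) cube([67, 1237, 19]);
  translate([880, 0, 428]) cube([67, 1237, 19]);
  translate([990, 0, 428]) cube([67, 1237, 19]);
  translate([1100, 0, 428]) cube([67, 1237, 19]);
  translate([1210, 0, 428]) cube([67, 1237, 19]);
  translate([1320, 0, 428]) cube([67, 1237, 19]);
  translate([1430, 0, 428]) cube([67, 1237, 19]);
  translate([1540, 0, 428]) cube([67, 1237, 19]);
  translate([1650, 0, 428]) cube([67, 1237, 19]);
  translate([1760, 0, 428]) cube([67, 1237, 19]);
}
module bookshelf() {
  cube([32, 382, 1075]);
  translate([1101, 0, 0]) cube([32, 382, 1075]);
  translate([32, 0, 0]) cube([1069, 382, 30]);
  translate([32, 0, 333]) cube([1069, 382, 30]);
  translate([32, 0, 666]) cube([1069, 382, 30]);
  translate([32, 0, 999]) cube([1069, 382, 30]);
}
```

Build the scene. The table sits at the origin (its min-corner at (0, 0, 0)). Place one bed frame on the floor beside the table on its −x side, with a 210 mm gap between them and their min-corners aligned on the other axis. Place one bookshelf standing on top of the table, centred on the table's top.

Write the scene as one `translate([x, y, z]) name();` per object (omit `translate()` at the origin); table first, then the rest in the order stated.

table();
translate([-2158, 0, 0]) bed_frame();
translate([46, 256, 719]) bookshelf();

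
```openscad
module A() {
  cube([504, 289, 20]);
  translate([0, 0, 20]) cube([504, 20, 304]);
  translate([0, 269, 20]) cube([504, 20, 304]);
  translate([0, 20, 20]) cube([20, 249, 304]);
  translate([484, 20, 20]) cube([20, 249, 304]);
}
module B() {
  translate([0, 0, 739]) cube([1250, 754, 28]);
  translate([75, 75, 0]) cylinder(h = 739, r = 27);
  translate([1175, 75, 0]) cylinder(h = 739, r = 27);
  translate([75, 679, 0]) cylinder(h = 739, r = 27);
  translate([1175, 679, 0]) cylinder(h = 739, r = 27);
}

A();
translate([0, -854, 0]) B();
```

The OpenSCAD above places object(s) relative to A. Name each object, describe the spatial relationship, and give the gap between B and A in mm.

A is an open box. B is a table. The table is on the floor beside the open box on its −y side. The gap between the table and the open box is 100 mm.

The table's nearest face is 100 mm from the open box's −y face.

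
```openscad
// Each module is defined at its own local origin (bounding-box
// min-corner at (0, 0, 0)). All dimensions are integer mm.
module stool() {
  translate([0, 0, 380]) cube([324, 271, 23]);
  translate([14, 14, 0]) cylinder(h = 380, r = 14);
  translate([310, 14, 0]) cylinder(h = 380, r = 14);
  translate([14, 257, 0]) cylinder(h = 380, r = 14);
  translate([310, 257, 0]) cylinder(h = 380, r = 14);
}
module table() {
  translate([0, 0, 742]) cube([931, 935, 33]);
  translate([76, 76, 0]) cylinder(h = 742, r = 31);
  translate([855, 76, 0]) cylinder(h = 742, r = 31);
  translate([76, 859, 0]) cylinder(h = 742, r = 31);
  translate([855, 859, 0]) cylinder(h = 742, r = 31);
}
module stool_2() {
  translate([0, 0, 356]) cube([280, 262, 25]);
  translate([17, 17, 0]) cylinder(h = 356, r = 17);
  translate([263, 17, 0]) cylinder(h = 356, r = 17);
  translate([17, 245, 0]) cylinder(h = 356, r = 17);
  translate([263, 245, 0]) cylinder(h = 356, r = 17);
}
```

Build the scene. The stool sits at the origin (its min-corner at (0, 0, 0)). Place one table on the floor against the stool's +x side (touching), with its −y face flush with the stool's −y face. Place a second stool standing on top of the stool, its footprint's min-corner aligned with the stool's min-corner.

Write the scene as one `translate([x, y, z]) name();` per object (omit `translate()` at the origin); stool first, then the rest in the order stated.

stool();
translate([324, 0, 0]) table();
translate([0, 0, 403]) stool_2();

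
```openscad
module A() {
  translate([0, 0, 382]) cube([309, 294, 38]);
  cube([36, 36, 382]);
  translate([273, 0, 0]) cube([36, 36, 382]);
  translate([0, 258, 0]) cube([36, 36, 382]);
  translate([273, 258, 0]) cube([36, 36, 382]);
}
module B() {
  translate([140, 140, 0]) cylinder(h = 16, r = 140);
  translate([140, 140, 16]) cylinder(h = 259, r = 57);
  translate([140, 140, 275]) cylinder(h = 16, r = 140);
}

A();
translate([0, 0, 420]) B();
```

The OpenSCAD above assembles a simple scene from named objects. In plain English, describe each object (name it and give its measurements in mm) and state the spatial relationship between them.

A is a simple wooden stool: a rectangular seat 309 mm (x) by 294 mm (y), 38 mm thick, top face at z = 420 mm, on four square legs, each 36×36 mm in cross-section. The legs rest on z = 0, each flush with a corner of the seat.

B is a spool: two coaxial disc flanges of radius 140 mm and thickness 16 mm, joined by a core cylinder of radius 57 mm and height 259 mm. The lower flange rests on z = 0 and the three cylinders share a vertical axis.

The spool is on top of the stool.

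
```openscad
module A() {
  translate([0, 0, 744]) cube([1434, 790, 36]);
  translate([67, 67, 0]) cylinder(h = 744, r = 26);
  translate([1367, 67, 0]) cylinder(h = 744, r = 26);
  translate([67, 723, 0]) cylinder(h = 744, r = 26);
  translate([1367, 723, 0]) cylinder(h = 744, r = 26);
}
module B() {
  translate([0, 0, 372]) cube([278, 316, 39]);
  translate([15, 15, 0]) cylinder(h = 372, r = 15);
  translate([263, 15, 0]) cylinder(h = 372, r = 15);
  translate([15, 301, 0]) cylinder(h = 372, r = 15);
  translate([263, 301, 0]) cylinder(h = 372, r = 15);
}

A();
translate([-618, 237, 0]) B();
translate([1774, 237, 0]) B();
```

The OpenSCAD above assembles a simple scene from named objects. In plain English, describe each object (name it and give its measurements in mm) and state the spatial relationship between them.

A is a rectangular dining table. The top is 1434×790×36 mm with its upper surface at z = 780 mm. It stands on four round legs of 52 mm diameter, each leg's bounding box inset 41 mm from the nearest pair of top edges, running from the floor to the underside of the top.

B is a simple wooden stool: a rectangular seat 278 mm (x) by 316 mm (y), 39 mm thick, top face at z = 411 mm, on four round legs, each 30 mm in diameter. The legs rest on z = 0, each leg's axis is inset half a diameter from the nearest pair of seat edges (so the leg's bounding box is flush with the corner).

Two stools sit around the table at the −x, +x sides.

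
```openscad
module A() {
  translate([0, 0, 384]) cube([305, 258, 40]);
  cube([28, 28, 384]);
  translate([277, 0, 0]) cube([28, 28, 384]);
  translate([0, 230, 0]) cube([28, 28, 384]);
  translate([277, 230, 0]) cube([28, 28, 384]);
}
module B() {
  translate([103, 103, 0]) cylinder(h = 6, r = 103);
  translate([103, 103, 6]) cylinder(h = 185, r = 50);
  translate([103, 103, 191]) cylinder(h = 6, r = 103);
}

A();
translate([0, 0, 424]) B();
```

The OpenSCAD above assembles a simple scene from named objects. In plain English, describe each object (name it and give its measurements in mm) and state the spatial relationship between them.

A is a four-legged stool. The seat is 305×258 mm, 40 mm thick, top at z = 424 mm. It stands on four square legs, each 28×28 mm in cross-section, from z = 0 to the seat underside, each flush with a corner of the seat.

B is a spool: two coaxial disc flanges of radius 103 mm and thickness 6 mm, joined by a core cylinder of radius 50 mm and height 185 mm. The lower flange rests on z = 0 and the three cylinders share a vertical axis.

The spool is on top of the stool.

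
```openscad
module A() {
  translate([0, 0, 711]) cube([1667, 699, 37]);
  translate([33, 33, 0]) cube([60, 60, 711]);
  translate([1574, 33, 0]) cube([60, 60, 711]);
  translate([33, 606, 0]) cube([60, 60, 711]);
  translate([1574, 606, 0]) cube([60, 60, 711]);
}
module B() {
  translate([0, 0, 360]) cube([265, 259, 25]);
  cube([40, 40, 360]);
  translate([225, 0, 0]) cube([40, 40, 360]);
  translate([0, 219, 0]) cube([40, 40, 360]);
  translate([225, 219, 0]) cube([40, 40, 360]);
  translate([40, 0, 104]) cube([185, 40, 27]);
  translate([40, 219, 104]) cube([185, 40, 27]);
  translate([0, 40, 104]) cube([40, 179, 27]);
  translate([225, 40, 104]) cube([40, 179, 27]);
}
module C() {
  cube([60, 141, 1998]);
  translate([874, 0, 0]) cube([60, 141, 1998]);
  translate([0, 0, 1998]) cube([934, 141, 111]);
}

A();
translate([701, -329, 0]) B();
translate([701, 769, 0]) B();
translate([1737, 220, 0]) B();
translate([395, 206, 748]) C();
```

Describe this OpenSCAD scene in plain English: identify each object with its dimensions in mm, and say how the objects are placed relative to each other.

A is a table: top 1667 mm (x) × 699 mm (y), 37 mm thick, upper face at z = 748 mm, on four 60×60 mm square legs, each inset 33 mm from the nearest pair of top edges, running from z = 0 to the bottom of the top.

B is a four-legged stool. The seat is 265×259 mm, 25 mm thick, top at z = 385 mm. It stands on four square legs, each 40×40 mm in cross-section, from z = 0 to the seat underside, each flush with a corner of the seat. Four stretchers, 40 mm wide and 27 mm tall, connect adjacent legs with their undersides at z = 104 mm, each running between the inner faces of the legs it joins and aligned with the legs' outer faces on the other axis.

C is a door frame. The clear opening is 814 mm wide and 1998 mm high. Two 60 mm wide jambs, 141 mm deep, stand either side of the opening from the floor to the top of the opening. A 111 mm thick head sits across the top of both jambs, spanning the full outside width of the frame.

Three stools sit around the table at the −y, +y, +x sides. The door frame is on top of the table.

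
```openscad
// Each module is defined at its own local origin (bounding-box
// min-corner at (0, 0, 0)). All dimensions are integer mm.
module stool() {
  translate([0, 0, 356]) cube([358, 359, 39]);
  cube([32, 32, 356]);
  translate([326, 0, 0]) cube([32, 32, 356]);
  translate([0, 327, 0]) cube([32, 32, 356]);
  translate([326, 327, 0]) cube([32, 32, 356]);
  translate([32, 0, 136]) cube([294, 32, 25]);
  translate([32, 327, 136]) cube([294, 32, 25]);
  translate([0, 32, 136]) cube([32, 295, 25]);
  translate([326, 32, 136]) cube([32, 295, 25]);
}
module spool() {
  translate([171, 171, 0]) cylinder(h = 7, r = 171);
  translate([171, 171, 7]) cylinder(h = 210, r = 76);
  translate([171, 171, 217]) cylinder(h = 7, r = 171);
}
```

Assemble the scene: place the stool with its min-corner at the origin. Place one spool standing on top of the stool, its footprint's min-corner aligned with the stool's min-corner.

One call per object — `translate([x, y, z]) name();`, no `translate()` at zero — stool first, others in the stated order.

stool();
translate([0, 0, 395]) spool();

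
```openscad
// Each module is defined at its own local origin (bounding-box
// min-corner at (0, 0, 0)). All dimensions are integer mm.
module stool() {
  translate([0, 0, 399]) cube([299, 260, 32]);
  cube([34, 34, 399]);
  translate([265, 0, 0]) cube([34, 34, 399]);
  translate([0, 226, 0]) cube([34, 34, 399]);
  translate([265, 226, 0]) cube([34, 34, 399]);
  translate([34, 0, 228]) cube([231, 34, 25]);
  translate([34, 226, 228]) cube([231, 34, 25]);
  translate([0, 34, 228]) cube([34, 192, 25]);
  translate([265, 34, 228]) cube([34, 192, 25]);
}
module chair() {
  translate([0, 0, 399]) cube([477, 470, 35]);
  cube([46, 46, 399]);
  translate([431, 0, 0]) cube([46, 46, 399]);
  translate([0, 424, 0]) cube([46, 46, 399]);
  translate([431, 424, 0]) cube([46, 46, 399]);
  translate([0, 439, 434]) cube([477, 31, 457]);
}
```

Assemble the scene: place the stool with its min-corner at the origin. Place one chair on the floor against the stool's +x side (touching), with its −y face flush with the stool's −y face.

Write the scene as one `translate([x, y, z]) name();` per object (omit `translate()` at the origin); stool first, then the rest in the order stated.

stool();
translate([299, 0, 0]) chair();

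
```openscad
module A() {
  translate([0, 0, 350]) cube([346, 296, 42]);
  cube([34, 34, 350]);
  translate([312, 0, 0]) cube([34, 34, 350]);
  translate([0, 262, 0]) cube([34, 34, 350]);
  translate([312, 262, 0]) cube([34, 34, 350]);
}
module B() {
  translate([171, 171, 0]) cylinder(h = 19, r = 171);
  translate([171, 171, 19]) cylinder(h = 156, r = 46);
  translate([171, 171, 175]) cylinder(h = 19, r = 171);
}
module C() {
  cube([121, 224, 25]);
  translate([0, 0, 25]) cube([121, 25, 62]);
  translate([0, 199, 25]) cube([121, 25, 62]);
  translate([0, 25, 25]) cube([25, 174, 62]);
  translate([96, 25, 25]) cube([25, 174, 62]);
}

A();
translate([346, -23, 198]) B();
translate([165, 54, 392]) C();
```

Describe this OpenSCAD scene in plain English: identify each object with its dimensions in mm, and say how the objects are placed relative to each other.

A is a simple wooden stool: a rectangular seat 346 mm (x) by 296 mm (y), 42 mm thick, top face at z = 392 mm, on four square legs, each 34×34 mm in cross-section. The legs rest on z = 0, each flush with a corner of the seat.

B is a spool: two coaxial disc flanges of radius 171 mm and thickness 19 mm, joined by a core cylinder of radius 46 mm and height 156 mm. The lower flange rests on z = 0 and the three cylinders share a vertical axis.

C is an open storage box with external size 121×224×87 mm and wall thickness 25 mm (the base is also 25 mm thick). The base covers the whole footprint; the four walls stand on the base, with the y-facing walls full-width and the x-facing walls fitting between their inner faces.

The spool is beside the stool with their tops flush at z = 392. The open box is on top of the stool.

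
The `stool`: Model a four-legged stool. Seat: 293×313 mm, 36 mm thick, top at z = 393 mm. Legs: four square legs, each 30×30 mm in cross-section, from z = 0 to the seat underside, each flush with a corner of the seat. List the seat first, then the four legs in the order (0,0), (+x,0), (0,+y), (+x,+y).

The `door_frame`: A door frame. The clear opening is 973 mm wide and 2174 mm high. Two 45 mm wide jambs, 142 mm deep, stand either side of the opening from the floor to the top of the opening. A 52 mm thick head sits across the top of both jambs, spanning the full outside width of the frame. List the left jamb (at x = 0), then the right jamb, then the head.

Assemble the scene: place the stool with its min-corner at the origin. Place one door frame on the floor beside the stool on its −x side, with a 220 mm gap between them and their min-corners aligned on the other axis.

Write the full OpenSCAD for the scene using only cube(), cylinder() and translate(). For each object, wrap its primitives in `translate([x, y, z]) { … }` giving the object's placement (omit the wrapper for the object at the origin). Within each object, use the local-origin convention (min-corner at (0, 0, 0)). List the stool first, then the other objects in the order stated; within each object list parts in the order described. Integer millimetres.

translate([0, 0, 357]) cube([293, 313, 36]);
cube([30, 30, 357]);
translate([263, 0, 0]) cube([30, 30, 357]);
translate([0, 283, 0]) cube([30, 30, 357]);
translate([263, 283, 0]) cube([30, 30, 357]);
translate([-1283, 0, 0]) {
  cube([45, 142, 2174]);
  translate([1018, 0, 0]) cube([45, 142, 2174]);
  translate([0, 0, 2174]) cube([1063, 142, 52]);
}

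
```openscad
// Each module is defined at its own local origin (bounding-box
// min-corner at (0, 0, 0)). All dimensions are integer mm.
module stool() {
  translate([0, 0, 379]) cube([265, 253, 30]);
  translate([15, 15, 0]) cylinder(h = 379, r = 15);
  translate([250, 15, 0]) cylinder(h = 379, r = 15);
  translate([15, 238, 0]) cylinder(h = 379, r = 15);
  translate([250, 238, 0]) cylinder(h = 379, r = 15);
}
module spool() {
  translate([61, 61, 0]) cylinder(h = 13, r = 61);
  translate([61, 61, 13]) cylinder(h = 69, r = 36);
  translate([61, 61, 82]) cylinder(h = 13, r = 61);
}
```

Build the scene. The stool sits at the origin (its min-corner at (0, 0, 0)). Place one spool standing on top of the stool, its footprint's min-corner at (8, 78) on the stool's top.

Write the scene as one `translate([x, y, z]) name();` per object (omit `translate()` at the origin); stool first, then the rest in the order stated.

stool();
translate([8, 78, 409]) spool();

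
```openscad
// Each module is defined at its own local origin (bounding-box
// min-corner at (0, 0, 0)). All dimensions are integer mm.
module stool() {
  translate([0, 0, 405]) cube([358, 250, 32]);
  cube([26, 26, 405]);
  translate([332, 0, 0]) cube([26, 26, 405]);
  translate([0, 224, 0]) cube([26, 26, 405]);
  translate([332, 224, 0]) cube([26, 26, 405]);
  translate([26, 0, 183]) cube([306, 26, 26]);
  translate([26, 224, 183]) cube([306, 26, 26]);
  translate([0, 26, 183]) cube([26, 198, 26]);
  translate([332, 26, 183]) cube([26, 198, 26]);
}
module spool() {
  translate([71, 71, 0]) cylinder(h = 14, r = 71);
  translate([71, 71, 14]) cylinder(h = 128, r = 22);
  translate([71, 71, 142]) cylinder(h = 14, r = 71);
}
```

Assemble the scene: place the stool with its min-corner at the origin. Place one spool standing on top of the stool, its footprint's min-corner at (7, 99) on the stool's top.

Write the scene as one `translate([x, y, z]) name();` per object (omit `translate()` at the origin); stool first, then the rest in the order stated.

stool();
translate([7, 99, 437]) spool();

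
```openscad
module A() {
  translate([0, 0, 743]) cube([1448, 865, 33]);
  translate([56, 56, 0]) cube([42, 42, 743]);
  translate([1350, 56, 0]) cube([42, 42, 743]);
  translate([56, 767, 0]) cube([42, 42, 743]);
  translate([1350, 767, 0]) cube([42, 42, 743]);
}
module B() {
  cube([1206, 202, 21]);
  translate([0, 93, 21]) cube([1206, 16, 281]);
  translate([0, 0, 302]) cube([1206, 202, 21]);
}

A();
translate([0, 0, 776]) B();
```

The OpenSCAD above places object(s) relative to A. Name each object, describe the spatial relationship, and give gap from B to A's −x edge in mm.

A is a table. B is an I-beam. The I-beam is on top of the table. The gap from the I-beam to the table's −x edge is 0 mm.

The I-beam's min-x is at 0; the table's min-x is 0; gap = 0 mm.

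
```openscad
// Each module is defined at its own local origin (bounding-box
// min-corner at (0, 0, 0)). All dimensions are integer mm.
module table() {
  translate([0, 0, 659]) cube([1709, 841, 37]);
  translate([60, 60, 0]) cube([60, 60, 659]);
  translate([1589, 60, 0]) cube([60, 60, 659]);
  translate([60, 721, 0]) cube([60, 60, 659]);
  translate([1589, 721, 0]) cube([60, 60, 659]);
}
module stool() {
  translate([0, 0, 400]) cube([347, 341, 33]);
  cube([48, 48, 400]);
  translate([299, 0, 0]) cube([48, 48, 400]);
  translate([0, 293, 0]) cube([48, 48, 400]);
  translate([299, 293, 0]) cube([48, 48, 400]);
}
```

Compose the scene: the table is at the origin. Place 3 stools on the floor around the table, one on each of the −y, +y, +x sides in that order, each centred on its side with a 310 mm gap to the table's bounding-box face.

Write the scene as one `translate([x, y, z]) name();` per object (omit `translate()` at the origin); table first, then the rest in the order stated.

table();
translate([681, -651, 0]) stool();
translate([681, 1151, 0]) stool();
translate([2019, 250, 0]) stool();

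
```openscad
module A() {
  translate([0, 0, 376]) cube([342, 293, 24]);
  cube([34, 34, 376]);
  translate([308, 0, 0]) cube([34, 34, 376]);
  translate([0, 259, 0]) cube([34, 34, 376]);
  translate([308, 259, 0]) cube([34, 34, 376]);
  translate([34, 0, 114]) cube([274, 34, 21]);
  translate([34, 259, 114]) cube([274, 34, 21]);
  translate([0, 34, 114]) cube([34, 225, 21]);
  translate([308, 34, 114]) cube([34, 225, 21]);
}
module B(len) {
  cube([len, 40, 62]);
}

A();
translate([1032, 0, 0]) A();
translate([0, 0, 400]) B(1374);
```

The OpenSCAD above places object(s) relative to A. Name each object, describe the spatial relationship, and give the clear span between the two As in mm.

A is a stool. B is a beam. A beam spans the tops of two stools. The clear span between the two stools is 690 mm.

Second stool starts at x = 1032; first ends at x = 342; clear span = 1032 − 342 = 690 mm.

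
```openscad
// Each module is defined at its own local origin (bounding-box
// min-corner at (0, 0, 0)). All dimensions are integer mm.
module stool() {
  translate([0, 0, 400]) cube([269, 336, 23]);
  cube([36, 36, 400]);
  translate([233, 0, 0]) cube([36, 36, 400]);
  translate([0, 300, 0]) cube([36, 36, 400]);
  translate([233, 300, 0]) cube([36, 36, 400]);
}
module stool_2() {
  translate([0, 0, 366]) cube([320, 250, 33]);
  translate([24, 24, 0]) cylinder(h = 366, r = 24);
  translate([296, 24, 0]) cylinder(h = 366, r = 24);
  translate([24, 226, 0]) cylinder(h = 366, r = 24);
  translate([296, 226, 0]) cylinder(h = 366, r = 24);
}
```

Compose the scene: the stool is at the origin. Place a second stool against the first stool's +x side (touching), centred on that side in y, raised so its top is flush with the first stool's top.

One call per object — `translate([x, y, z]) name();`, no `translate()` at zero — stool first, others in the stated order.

stool();
translate([269, 43, 24]) stool_2();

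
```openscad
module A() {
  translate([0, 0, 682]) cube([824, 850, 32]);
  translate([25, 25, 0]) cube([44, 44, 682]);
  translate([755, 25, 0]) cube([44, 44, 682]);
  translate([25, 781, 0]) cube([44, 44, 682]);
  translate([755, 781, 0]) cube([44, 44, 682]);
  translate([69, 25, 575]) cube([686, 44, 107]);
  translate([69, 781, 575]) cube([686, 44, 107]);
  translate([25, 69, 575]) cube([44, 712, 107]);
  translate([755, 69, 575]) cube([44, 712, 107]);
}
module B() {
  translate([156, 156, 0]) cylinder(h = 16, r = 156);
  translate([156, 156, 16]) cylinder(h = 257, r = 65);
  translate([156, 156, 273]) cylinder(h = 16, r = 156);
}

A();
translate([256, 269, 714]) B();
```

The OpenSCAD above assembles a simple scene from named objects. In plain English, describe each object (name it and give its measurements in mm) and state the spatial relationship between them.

A is a table: top 824 mm (x) × 850 mm (y), 32 mm thick, upper face at z = 714 mm, on four 44×44 mm square legs, each inset 25 mm from the nearest pair of top edges, running from z = 0 to the bottom of the top. Four apron rails, 44 mm thick and 107 mm tall, run between adjacent legs with their top edges flush with the underside of the top and their outer faces flush with the legs' outer faces.

B is a spool: two coaxial disc flanges of radius 156 mm and thickness 16 mm, joined by a core cylinder of radius 65 mm and height 257 mm. The lower flange rests on z = 0 and the three cylinders share a vertical axis.

The spool is on top of the table, centred.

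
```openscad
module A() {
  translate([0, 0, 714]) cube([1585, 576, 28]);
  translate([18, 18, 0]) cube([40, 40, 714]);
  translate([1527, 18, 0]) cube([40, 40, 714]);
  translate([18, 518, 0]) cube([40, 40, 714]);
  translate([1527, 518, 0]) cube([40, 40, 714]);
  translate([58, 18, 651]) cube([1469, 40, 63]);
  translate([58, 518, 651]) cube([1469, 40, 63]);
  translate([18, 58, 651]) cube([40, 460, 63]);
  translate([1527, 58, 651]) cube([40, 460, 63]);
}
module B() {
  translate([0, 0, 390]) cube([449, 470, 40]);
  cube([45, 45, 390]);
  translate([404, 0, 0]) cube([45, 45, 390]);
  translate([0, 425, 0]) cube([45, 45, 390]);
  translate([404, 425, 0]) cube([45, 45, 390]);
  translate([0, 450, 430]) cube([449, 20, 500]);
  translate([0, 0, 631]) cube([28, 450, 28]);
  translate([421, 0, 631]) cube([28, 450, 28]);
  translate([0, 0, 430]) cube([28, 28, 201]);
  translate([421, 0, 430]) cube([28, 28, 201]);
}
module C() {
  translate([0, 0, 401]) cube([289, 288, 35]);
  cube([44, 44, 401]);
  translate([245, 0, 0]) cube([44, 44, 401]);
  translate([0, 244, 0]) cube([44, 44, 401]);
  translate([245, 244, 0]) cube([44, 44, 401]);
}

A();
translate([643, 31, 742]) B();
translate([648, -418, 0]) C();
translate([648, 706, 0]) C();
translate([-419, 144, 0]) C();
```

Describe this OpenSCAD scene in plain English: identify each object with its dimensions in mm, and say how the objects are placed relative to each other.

A is a table: top 1585 mm (x) × 576 mm (y), 28 mm thick, upper face at z = 742 mm, on four 40×40 mm square legs, each inset 18 mm from the nearest pair of top edges, running from z = 0 to the bottom of the top. Four apron rails, 40 mm thick and 63 mm tall, run between adjacent legs with their top edges flush with the underside of the top and their outer faces flush with the legs' outer faces.

B is a chair. The seat is a 449×470×40 mm slab with its top at z = 430 mm, on four 45×45 mm corner legs (flush with the seat edges, standing on z = 0). A flat backrest 20 mm thick, 500 mm tall, spans the full seat width and rises from the seat top along its +y edge, rear face flush with the rear of the seat. Two armrests of 28×28 mm section run along each side from the seat's front edge to the front of the backrest, top faces 229 mm above the seat top and outer faces flush with the seat's x-edges; a 28×28 mm post under the front of each armrest stands on the seat at the front corner.

C is a simple wooden stool: a rectangular seat 289 mm (x) by 288 mm (y), 35 mm thick, top face at z = 436 mm, on four square legs, each 44×44 mm in cross-section. The legs rest on z = 0, each flush with a corner of the seat.

The chair is on top of the table. Three stools sit around the table at the −y, +y, −x sides.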